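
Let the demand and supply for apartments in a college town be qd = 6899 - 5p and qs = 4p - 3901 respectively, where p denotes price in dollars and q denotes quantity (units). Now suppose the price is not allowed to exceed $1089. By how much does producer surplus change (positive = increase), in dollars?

-75147

Setting quantity demanded equal to quantity supplied, 6899 - 5p = 4p - 3901, gives p* = 1200 and q* = 899.
The ceiling of 1089 is below the equilibrium price 1200, so it binds.
At p = 1089: qd = 6899 - 5·1089 = 1454 and qs = 4·1089 - 3901 = 455.
Producer surplus without the control is ½ · (1200 - 975.25) · 899 = 101025.125.
With the ceiling, producers sell 455 units at 1089, so PS = ½ · (1089 - 975.25) · 455 = 25878.125.
Change in producer surplus = 25878.125 - 101025.125 = -75147.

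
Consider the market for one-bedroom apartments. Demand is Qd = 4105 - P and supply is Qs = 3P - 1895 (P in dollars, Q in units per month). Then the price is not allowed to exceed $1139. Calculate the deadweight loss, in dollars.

Equilibrium: 4105 - P = 3P - 1895, so 6000 = 4P and P* = 1500, Q* = 2605.
Since 1139 < 1500, the ceiling is binding.
At P = 1139: Qd = 4105 - 1139 = 2966 and Qs = 3·1139 - 1895 = 1522.
Quantity traded falls to 1522. At Q = 1522 the demand price is 4105 - 1522 = 2583 and the supply price is (1895 + 1522)/3 = 1139.
Deadweight loss = ½ · (2583 - 1139) · (2605 - 1522) = ½ · 1444 · 1083 = 781926.

781926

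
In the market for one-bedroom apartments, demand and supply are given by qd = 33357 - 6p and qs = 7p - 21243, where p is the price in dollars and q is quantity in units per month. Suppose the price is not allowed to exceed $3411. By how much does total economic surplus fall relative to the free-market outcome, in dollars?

4720784.25

In a free market, 33357 - 6p = 7p - 21243 gives the equilibrium p* = 4200, q* = 8157.
The ceiling of 3411 is below the equilibrium price 4200, so it binds.
At p = 3411: qd = 33357 - 6·3411 = 12891 and qs = 7·3411 - 21243 = 2634.
Quantity traded falls to 2634. At q = 2634 the demand price is (33357 - 2634)/6 = 5120.5 and the supply price is (21243 + 2634)/7 = 3411.
Deadweight loss = ½ · (5120.5 - 3411) · (8157 - 2634) = ½ · 1709.5 · 5523 = 4720784.25.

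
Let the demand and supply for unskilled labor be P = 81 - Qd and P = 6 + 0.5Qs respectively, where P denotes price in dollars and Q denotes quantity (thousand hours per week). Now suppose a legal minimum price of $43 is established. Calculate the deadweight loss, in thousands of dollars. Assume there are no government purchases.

Rearranging demand gives Qd = 81 - P; rearranging supply gives Qs = 2P - 12. Setting quantity demanded equal to quantity supplied, 81 - P = 2P - 12, gives P* = 31 and Q* = 50.
Because the floor (43) lies above the market-clearing price, it is binding.
At P = 43: Qd = 81 - 43 = 38 and Qs = 2·43 - 12 = 74.
Quantity traded falls to 38. At Q = 38 the demand price is 81 - 38 = 43 and the supply price is (12 + 38)/2 = 25.
Deadweight loss = ½ · (43 - 25) · (50 - 38) = ½ · 18 · 12 = 108.

108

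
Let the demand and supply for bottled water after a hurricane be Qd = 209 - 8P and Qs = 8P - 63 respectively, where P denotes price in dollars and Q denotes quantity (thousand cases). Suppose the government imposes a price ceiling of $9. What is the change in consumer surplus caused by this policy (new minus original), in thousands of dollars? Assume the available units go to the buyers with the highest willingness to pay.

In a free market, 209 - 8P = 8P - 63 gives the equilibrium P* = 17, Q* = 73.
Because the ceiling (9) lies below the market-clearing price, it is binding.
At P = 9: Qd = 209 - 8·9 = 137 and Qs = 8·9 - 63 = 9.
Consumer surplus without the control is ½ · (26.125 - 17) · 73 = 333.0625.
With the ceiling, 9 units are sold at 9 (assume they go to the highest-value buyers). The demand price at Q = 9 is 25, so CS = ½ · [(26.125 - 9) + (25 - 9)] · 9 = 149.0625.
Change in consumer surplus = 149.0625 - 333.0625 = -184.

-184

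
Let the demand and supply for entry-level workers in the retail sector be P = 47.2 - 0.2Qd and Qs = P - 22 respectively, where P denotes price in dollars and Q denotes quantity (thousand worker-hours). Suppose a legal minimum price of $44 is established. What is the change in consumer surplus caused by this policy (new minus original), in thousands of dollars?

Rearranging demand gives Qd = 236 - 5P. Equilibrium: 236 - 5P = P - 22, so 258 = 6P and P* = 43, Q* = 21.
The floor of 44 is above the equilibrium price 43, so it binds.
At P = 44: Qd = 236 - 5·44 = 16 and Qs = 44 - 22 = 22.
Consumer surplus without the control is ½ · (47.2 - 43) · 21 = 44.1.
With the floor, consumers buy 16 units at 44, so CS = ½ · (47.2 - 44) · 16 = 25.6.
Change in consumer surplus = 25.6 - 44.1 = -18.5.

-18.5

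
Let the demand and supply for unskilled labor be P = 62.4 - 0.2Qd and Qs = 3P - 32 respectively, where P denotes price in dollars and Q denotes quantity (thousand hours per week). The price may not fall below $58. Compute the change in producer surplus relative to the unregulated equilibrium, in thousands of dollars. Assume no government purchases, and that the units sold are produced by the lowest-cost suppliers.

Rearranging demand gives Qd = 312 - 5P. Equilibrium: 312 - 5P = 3P - 32, so 344 = 8P and P* = 43, Q* = 97.
Since 58 > 43, the floor is binding.
At P = 58: Qd = 312 - 5·58 = 22 and Qs = 3·58 - 32 = 142.
Producer surplus without the control is ½ · (43 - 32/3) · 97 = 9409/6.
With the floor, 22 units are sold at 58. The supply price at Q = 22 is 18, so PS = ½ · [(58 - 32/3) + (58 - 18)] · 22 = 2882/3.
Change in producer surplus = 2882/3 - 9409/6 = -607.5.

-607.5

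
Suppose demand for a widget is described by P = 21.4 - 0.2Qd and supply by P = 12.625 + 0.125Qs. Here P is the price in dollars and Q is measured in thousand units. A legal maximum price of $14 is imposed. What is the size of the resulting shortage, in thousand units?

Rearranging demand gives Qd = 107 - 5P; rearranging supply gives Qs = 8P - 101. Equilibrium: 107 - 5P = 8P - 101, so 208 = 13P and P* = 16, Q* = 27.
Since 14 < 16, the ceiling is binding.
At P = 14: Qd = 107 - 5·14 = 37 and Qs = 8·14 - 101 = 11.
Shortage = Qd - Qs = 37 - 11 = 26.

26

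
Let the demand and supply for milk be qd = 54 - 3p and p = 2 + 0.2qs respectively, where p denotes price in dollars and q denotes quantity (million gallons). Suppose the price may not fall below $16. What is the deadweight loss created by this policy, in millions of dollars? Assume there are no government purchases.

Rearranging supply gives qs = 5p - 10. Without the control the market clears where 54 - 3p = 5p - 10, i.e. p* = 8 and q* = 30.
Because the floor (16) lies above the market-clearing price, it is binding.
At p = 16: qd = 54 - 3·16 = 6 and qs = 5·16 - 10 = 70.
Quantity traded falls to 6. At q = 6 the demand price is (54 - 6)/3 = 16 and the supply price is (10 + 6)/5 = 3.2.
Deadweight loss = ½ · (16 - 3.2) · (30 - 6) = ½ · 12.8 · 24 = 153.6.

153.6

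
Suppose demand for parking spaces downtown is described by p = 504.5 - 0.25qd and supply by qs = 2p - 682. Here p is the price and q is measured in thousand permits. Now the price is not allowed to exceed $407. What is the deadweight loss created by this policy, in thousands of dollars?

Rearranging demand gives qd = 2018 - 4p. Without the control the market clears where 2018 - 4p = 2p - 682, i.e. p* = 450 and q* = 218.
Since 407 < 450, the ceiling is binding.
At p = 407: qd = 2018 - 4·407 = 390 and qs = 2·407 - 682 = 132.
Quantity traded falls to 132. At q = 132 the demand price is (2018 - 132)/4 = 471.5 and the supply price is (682 + 132)/2 = 407.
Deadweight loss = ½ · (471.5 - 407) · (218 - 132) = ½ · 64.5 · 86 = 2773.5.

2773.5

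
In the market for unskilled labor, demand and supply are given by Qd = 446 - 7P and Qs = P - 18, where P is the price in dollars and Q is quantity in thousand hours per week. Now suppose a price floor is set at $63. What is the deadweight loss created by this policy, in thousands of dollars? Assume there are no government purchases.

Equilibrium: 446 - 7P = P - 18, so 464 = 8P and P* = 58, Q* = 40.
Because the floor (63) lies above the market-clearing price, it is binding.
At P = 63: Qd = 446 - 7·63 = 5 and Qs = 63 - 18 = 45.
Quantity traded falls to 5. At Q = 5 the demand price is (446 - 5)/7 = 63 and the supply price is 18 + 5 = 23.
Deadweight loss = ½ · (63 - 23) · (40 - 5) = ½ · 40 · 35 = 700.

700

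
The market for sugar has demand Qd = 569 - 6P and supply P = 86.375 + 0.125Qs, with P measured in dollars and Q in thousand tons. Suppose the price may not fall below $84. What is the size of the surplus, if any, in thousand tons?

Rearranging supply gives Qs = 8P - 691. Without the control the market clears where 569 - 6P = 8P - 691, i.e. P* = 90 and Q* = 29.
Since 84 is below P* = 90, the floor does not bind and the free-market outcome prevails.
Since the control does not bind, there is no surplus.

0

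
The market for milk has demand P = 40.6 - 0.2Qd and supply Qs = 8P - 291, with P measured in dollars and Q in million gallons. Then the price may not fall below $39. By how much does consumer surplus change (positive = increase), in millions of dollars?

-10.5

Rearranging demand gives Qd = 203 - 5P. Setting quantity demanded equal to quantity supplied, 203 - 5P = 8P - 291, gives P* = 38 and Q* = 13.
The floor of 39 is above the equilibrium price 38, so it binds.
At P = 39: Qd = 203 - 5·39 = 8 and Qs = 8·39 - 291 = 21.
Consumer surplus without the control is ½ · (40.6 - 38) · 13 = 16.9.
With the floor, consumers buy 8 units at 39, so CS = ½ · (40.6 - 39) · 8 = 6.4.
Change in consumer surplus = 6.4 - 16.9 = -10.5.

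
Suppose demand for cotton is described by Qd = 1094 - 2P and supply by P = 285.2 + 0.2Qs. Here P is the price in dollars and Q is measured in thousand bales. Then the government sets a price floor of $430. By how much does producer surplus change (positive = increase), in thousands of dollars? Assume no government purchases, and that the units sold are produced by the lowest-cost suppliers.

14420

Rearranging supply gives Qs = 5P - 1426. Equilibrium: 1094 - 2P = 5P - 1426, so 2520 = 7P and P* = 360, Q* = 374.
Because the floor (430) lies above the market-clearing price, it is binding.
At P = 430: Qd = 1094 - 2·430 = 234 and Qs = 5·430 - 1426 = 724.
Producer surplus without the control is ½ · (360 - 285.2) · 374 = 13987.6.
With the floor, 234 units are sold at 430. The supply price at Q = 234 is 332, so PS = ½ · [(430 - 285.2) + (430 - 332)] · 234 = 28407.6.
Change in producer surplus = 28407.6 - 13987.6 = 14420.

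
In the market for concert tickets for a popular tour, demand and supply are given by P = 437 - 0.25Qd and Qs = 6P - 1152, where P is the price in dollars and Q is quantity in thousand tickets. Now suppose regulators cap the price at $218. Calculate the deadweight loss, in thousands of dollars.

Rearranging demand gives Qd = 1748 - 4P. Setting quantity demanded equal to quantity supplied, 1748 - 4P = 6P - 1152, gives P* = 290 and Q* = 588.
Since 218 < 290, the ceiling is binding.
At P = 218: Qd = 1748 - 4·218 = 876 and Qs = 6·218 - 1152 = 156.
Quantity traded falls to 156. At Q = 156 the demand price is (1748 - 156)/4 = 398 and the supply price is (1152 + 156)/6 = 218.
Deadweight loss = ½ · (398 - 218) · (588 - 156) = ½ · 180 · 432 = 38880.

38880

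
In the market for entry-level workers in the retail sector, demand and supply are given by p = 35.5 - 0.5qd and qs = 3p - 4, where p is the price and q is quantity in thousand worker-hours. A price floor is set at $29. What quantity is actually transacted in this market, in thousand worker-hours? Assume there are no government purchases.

13

Rearranging demand gives qd = 71 - 2p. Equilibrium: 71 - 2p = 3p - 4, so 75 = 5p and p* = 15, q* = 41.
Because the floor (29) lies above the market-clearing price, it is binding.
At p = 29: qd = 71 - 2·29 = 13 and qs = 3·29 - 4 = 83.
The quantity actually transacted is the short side, demand: 13.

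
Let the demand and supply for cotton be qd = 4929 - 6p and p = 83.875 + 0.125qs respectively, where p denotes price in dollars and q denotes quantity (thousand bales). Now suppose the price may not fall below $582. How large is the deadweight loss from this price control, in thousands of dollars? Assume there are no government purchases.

173901

Rearranging supply gives qs = 8p - 671. Equilibrium: 4929 - 6p = 8p - 671, so 5600 = 14p and p* = 400, q* = 2529.
Since 582 > 400, the floor is binding.
At p = 582: qd = 4929 - 6·582 = 1437 and qs = 8·582 - 671 = 3985.
Quantity traded falls to 1437. At q = 1437 the demand price is (4929 - 1437)/6 = 582 and the supply price is (671 + 1437)/8 = 263.5.
Deadweight loss = ½ · (582 - 263.5) · (2529 - 1437) = ½ · 318.5 · 1092 = 173901.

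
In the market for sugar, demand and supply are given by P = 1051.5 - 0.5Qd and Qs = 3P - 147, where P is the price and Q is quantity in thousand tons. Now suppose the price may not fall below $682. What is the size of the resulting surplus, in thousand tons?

Rearranging demand gives Qd = 2103 - 2P. In a free market, 2103 - 2P = 3P - 147 gives the equilibrium P* = 450, Q* = 1203.
Because the floor (682) lies above the market-clearing price, it is binding.
At P = 682: Qd = 2103 - 2·682 = 739 and Qs = 3·682 - 147 = 1899.
Surplus = Qs - Qd = 1899 - 739 = 1160.

1160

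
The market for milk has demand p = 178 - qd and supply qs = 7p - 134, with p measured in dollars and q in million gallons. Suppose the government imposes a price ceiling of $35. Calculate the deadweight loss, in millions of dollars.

448

Rearranging demand gives qd = 178 - p. Setting quantity demanded equal to quantity supplied, 178 - p = 7p - 134, gives p* = 39 and q* = 139.
Because the ceiling (35) lies below the market-clearing price, it is binding.
At p = 35: qd = 178 - 35 = 143 and qs = 7·35 - 134 = 111.
Quantity traded falls to 111. At q = 111 the demand price is 178 - 111 = 67 and the supply price is (134 + 111)/7 = 35.
Deadweight loss = ½ · (67 - 35) · (139 - 111) = ½ · 32 · 28 = 448.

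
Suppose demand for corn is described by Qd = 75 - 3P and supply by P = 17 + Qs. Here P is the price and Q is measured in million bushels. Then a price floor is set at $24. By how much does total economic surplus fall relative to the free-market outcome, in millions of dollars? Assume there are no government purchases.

Rearranging supply gives Qs = P - 17. Without the control the market clears where 75 - 3P = P - 17, i.e. P* = 23 and Q* = 6.
Since 24 > 23, the floor is binding.
At P = 24: Qd = 75 - 3·24 = 3 and Qs = 24 - 17 = 7.
Quantity traded falls to 3. At Q = 3 the demand price is (75 - 3)/3 = 24 and the supply price is 17 + 3 = 20.
Deadweight loss = ½ · (24 - 20) · (6 - 3) = ½ · 4 · 3 = 6.

6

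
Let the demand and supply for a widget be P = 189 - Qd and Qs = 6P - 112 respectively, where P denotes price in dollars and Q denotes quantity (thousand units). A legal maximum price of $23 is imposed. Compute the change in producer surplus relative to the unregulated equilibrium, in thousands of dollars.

-1720

Rearranging demand gives Qd = 189 - P. In a free market, 189 - P = 6P - 112 gives the equilibrium P* = 43, Q* = 146.
Because the ceiling (23) lies below the market-clearing price, it is binding.
At P = 23: Qd = 189 - 23 = 166 and Qs = 6·23 - 112 = 26.
Producer surplus without the control is ½ · (43 - 56/3) · 146 = 5329/3.
With the ceiling, producers sell 26 units at 23, so PS = ½ · (23 - 56/3) · 26 = 169/3.
Change in producer surplus = 169/3 - 5329/3 = -1720.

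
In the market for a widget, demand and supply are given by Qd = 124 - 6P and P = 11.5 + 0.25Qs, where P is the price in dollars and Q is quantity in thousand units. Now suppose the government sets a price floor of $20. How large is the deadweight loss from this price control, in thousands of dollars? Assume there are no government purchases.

Rearranging supply gives Qs = 4P - 46. Setting quantity demanded equal to quantity supplied, 124 - 6P = 4P - 46, gives P* = 17 and Q* = 22.
Since 20 > 17, the floor is binding.
At P = 20: Qd = 124 - 6·20 = 4 and Qs = 4·20 - 46 = 34.
Quantity traded falls to 4. At Q = 4 the demand price is (124 - 4)/6 = 20 and the supply price is (46 + 4)/4 = 12.5.
Deadweight loss = ½ · (20 - 12.5) · (22 - 4) = ½ · 7.5 · 18 = 67.5.

67.5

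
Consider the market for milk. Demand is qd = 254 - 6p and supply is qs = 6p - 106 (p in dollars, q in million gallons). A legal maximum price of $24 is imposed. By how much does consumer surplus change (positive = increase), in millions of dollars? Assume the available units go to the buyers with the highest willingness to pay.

120

Equilibrium: 254 - 6p = 6p - 106, so 360 = 12p and p* = 30, q* = 74.
The ceiling of 24 is below the equilibrium price 30, so it binds.
At p = 24: qd = 254 - 6·24 = 110 and qs = 6·24 - 106 = 38.
Consumer surplus without the control is ½ · (127/3 - 30) · 74 = 1369/3.
With the ceiling, 38 units are sold at 24 (assume they go to the highest-value buyers). The demand price at q = 38 is 36, so CS = ½ · [(127/3 - 24) + (36 - 24)] · 38 = 1729/3.
Change in consumer surplus = 1729/3 - 1369/3 = 120.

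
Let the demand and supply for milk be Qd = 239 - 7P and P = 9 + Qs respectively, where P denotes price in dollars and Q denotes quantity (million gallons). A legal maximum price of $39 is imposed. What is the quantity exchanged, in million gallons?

22

Rearranging supply gives Qs = P - 9. Equilibrium: 239 - 7P = P - 9, so 248 = 8P and P* = 31, Q* = 22.
The ceiling of 39 is above the equilibrium price 31, so it is not binding; the market clears at P* = 31, Q* = 22.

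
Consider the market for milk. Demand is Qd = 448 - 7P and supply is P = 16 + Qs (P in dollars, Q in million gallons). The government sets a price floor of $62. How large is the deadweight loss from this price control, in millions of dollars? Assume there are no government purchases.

Rearranging supply gives Qs = P - 16. Without the control the market clears where 448 - 7P = P - 16, i.e. P* = 58 and Q* = 42.
Since 62 > 58, the floor is binding.
At P = 62: Qd = 448 - 7·62 = 14 and Qs = 62 - 16 = 46.
Quantity traded falls to 14. At Q = 14 the demand price is (448 - 14)/7 = 62 and the supply price is 16 + 14 = 30.
Deadweight loss = ½ · (62 - 30) · (42 - 14) = ½ · 32 · 28 = 448.

448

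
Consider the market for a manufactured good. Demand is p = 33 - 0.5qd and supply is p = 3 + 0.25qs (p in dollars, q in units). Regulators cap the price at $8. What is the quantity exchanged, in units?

Rearranging demand gives qd = 66 - 2p; rearranging supply gives qs = 4p - 12. In a free market, 66 - 2p = 4p - 12 gives the equilibrium p* = 13, q* = 40.
The ceiling of 8 is below the equilibrium price 13, so it binds.
At p = 8: qd = 66 - 2·8 = 50 and qs = 4·8 - 12 = 20.
The quantity actually transacted is the short side, supply: 20.

20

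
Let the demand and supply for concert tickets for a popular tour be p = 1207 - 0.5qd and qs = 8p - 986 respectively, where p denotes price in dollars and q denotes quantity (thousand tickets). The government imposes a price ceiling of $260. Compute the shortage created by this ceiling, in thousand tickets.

800

Rearranging demand gives qd = 2414 - 2p. In a free market, 2414 - 2p = 8p - 986 gives the equilibrium p* = 340, q* = 1734.
Since 260 < 340, the ceiling is binding.
At p = 260: qd = 2414 - 2·260 = 1894 and qs = 8·260 - 986 = 1094.
Shortage = qd - qs = 1894 - 1094 = 800.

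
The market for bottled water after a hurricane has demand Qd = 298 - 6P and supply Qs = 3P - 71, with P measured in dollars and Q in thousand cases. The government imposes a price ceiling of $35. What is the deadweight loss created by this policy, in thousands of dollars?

Without the control the market clears where 298 - 6P = 3P - 71, i.e. P* = 41 and Q* = 52.
The ceiling of 35 is below the equilibrium price 41, so it binds.
At P = 35: Qd = 298 - 6·35 = 88 and Qs = 3·35 - 71 = 34.
Quantity traded falls to 34. At Q = 34 the demand price is (298 - 34)/6 = 44 and the supply price is (71 + 34)/3 = 35.
Deadweight loss = ½ · (44 - 35) · (52 - 34) = ½ · 9 · 18 = 81.

81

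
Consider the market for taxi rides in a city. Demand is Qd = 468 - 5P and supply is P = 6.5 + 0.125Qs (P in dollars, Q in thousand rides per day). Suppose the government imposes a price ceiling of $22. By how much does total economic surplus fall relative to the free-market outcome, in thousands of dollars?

Rearranging supply gives Qs = 8P - 52. Setting quantity demanded equal to quantity supplied, 468 - 5P = 8P - 52, gives P* = 40 and Q* = 268.
Because the ceiling (22) lies below the market-clearing price, it is binding.
At P = 22: Qd = 468 - 5·22 = 358 and Qs = 8·22 - 52 = 124.
Quantity traded falls to 124. At Q = 124 the demand price is (468 - 124)/5 = 68.8 and the supply price is (52 + 124)/8 = 22.
Deadweight loss = ½ · (68.8 - 22) · (268 - 124) = ½ · 46.8 · 144 = 3369.6.

3369.6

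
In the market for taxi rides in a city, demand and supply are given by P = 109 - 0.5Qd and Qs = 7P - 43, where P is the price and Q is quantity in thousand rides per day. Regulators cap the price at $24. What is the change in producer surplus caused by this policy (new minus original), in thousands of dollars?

-712.5

Rearranging demand gives Qd = 218 - 2P. Without the control the market clears where 218 - 2P = 7P - 43, i.e. P* = 29 and Q* = 160.
Since 24 < 29, the ceiling is binding.
At P = 24: Qd = 218 - 2·24 = 170 and Qs = 7·24 - 43 = 125.
Producer surplus without the control is ½ · (29 - 43/7) · 160 = 12800/7.
With the ceiling, producers sell 125 units at 24, so PS = ½ · (24 - 43/7) · 125 = 15625/14.
Change in producer surplus = 15625/14 - 12800/7 = -712.5.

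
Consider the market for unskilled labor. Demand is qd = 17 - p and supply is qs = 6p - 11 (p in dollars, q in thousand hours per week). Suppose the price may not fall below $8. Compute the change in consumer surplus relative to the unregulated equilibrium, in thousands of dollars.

-44

Equilibrium: 17 - p = 6p - 11, so 28 = 7p and p* = 4, q* = 13.
Because the floor (8) lies above the market-clearing price, it is binding.
At p = 8: qd = 17 - 8 = 9 and qs = 6·8 - 11 = 37.
Consumer surplus without the control is ½ · (17 - 4) · 13 = 84.5.
With the floor, consumers buy 9 units at 8, so CS = ½ · (17 - 8) · 9 = 40.5.
Change in consumer surplus = 40.5 - 84.5 = -44.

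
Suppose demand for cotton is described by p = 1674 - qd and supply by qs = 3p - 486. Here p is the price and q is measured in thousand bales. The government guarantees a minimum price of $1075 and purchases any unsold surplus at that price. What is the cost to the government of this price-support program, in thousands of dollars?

Rearranging demand gives qd = 1674 - p. Setting quantity demanded equal to quantity supplied, 1674 - p = 3p - 486, gives p* = 540 and q* = 1134.
The floor of 1075 is above the equilibrium price 540, so it binds.
At p = 1075: qd = 1674 - 1075 = 599 and qs = 3·1075 - 486 = 2739.
Surplus = qs - qd = 2140.
Government expenditure = surplus × support price = 2140 × 1075 = 2300500.

2300500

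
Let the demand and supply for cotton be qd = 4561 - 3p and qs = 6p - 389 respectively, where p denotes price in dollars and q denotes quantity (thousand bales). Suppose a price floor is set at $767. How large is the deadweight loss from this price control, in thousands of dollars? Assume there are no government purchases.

105950.25

Equilibrium: 4561 - 3p = 6p - 389, so 4950 = 9p and p* = 550, q* = 2911.
Because the floor (767) lies above the market-clearing price, it is binding.
At p = 767: qd = 4561 - 3·767 = 2260 and qs = 6·767 - 389 = 4213.
Quantity traded falls to 2260. At q = 2260 the demand price is (4561 - 2260)/3 = 767 and the supply price is (389 + 2260)/6 = 441.5.
Deadweight loss = ½ · (767 - 441.5) · (2911 - 2260) = ½ · 325.5 · 651 = 105950.25.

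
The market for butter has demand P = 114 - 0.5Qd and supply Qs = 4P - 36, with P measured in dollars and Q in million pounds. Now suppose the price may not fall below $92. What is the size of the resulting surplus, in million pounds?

Rearranging demand gives Qd = 228 - 2P. In a free market, 228 - 2P = 4P - 36 gives the equilibrium P* = 44, Q* = 140.
Because the floor (92) lies above the market-clearing price, it is binding.
At P = 92: Qd = 228 - 2·92 = 44 and Qs = 4·92 - 36 = 332.
Surplus = Qs - Qd = 332 - 44 = 288.

288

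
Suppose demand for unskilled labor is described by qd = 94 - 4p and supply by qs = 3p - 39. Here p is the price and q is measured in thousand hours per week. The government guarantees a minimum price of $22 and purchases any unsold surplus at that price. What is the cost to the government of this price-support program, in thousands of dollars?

Equilibrium: 94 - 4p = 3p - 39, so 133 = 7p and p* = 19, q* = 18.
The floor of 22 is above the equilibrium price 19, so it binds.
At p = 22: qd = 94 - 4·22 = 6 and qs = 3·22 - 39 = 27.
Surplus = qs - qd = 21.
Government expenditure = surplus × support price = 21 × 22 = 462.

462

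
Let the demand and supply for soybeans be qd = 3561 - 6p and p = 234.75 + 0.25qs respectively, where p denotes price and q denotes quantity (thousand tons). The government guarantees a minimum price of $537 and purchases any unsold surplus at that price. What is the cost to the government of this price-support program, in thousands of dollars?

467190

Rearranging supply gives qs = 4p - 939. Equilibrium: 3561 - 6p = 4p - 939, so 4500 = 10p and p* = 450, q* = 861.
Since 537 > 450, the floor is binding.
At p = 537: qd = 3561 - 6·537 = 339 and qs = 4·537 - 939 = 1209.
Surplus = qs - qd = 870.
Government expenditure = surplus × support price = 870 × 537 = 467190.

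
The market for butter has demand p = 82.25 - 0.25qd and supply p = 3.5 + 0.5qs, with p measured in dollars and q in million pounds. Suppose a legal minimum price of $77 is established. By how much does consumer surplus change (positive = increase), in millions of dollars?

Rearranging demand gives qd = 329 - 4p; rearranging supply gives qs = 2p - 7. Setting quantity demanded equal to quantity supplied, 329 - 4p = 2p - 7, gives p* = 56 and q* = 105.
The floor of 77 is above the equilibrium price 56, so it binds.
At p = 77: qd = 329 - 4·77 = 21 and qs = 2·77 - 7 = 147.
Consumer surplus without the control is ½ · (82.25 - 56) · 105 = 1378.125.
With the floor, consumers buy 21 units at 77, so CS = ½ · (82.25 - 77) · 21 = 55.125.
Change in consumer surplus = 55.125 - 1378.125 = -1323.

-1323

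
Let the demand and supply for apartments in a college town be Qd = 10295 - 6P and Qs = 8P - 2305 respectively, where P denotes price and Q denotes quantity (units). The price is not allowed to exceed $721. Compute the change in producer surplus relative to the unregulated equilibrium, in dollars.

Without the control the market clears where 10295 - 6P = 8P - 2305, i.e. P* = 900 and Q* = 4895.
Because the ceiling (721) lies below the market-clearing price, it is binding.
At P = 721: Qd = 10295 - 6·721 = 5969 and Qs = 8·721 - 2305 = 3463.
Producer surplus without the control is ½ · (900 - 288.125) · 4895 = 1497564.0625.
With the ceiling, producers sell 3463 units at 721, so PS = ½ · (721 - 288.125) · 3463 = 749523.0625.
Change in producer surplus = 749523.0625 - 1497564.0625 = -748041.

-748041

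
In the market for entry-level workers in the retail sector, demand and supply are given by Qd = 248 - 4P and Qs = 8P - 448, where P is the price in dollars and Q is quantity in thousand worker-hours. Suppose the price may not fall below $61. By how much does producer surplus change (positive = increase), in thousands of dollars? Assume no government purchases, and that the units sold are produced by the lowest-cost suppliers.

3

Setting quantity demanded equal to quantity supplied, 248 - 4P = 8P - 448, gives P* = 58 and Q* = 16.
Because the floor (61) lies above the market-clearing price, it is binding.
At P = 61: Qd = 248 - 4·61 = 4 and Qs = 8·61 - 448 = 40.
Producer surplus without the control is ½ · (58 - 56) · 16 = 16.
With the floor, 4 units are sold at 61. The supply price at Q = 4 is 56.5, so PS = ½ · [(61 - 56) + (61 - 56.5)] · 4 = 19.
Change in producer surplus = 19 - 16 = 3.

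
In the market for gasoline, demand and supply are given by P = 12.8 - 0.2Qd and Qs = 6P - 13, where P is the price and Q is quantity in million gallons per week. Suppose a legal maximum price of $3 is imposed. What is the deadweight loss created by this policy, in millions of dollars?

Rearranging demand gives Qd = 64 - 5P. In a free market, 64 - 5P = 6P - 13 gives the equilibrium P* = 7, Q* = 29.
Because the ceiling (3) lies below the market-clearing price, it is binding.
At P = 3: Qd = 64 - 5·3 = 49 and Qs = 6·3 - 13 = 5.
Quantity traded falls to 5. At Q = 5 the demand price is (64 - 5)/5 = 11.8 and the supply price is (13 + 5)/6 = 3.
Deadweight loss = ½ · (11.8 - 3) · (29 - 5) = ½ · 8.8 · 24 = 105.6.

105.6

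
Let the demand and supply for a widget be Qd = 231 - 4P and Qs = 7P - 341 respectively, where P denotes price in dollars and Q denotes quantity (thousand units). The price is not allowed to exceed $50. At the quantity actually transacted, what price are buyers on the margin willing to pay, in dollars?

Setting quantity demanded equal to quantity supplied, 231 - 4P = 7P - 341, gives P* = 52 and Q* = 23.
The ceiling of 50 is below the equilibrium price 52, so it binds.
At P = 50: Qd = 231 - 4·50 = 31 and Qs = 7·50 - 341 = 9.
Only 9 units reach the market. On the demand curve, the marginal buyer's willingness to pay at Q = 9 is (231 - 9)/4 = 55.5.

55.5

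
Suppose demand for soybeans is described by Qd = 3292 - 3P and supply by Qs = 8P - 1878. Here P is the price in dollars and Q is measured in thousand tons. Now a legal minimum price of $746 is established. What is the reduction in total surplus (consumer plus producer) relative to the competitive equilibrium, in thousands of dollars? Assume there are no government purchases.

Equilibrium: 3292 - 3P = 8P - 1878, so 5170 = 11P and P* = 470, Q* = 1882.
Since 746 > 470, the floor is binding.
At P = 746: Qd = 3292 - 3·746 = 1054 and Qs = 8·746 - 1878 = 4090.
Quantity traded falls to 1054. At Q = 1054 the demand price is (3292 - 1054)/3 = 746 and the supply price is (1878 + 1054)/8 = 366.5.
Deadweight loss = ½ · (746 - 366.5) · (1882 - 1054) = ½ · 379.5 · 828 = 157113.

157113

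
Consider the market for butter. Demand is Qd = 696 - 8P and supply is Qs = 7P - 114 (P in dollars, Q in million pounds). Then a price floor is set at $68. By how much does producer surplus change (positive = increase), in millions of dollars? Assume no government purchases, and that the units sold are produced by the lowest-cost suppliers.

Setting quantity demanded equal to quantity supplied, 696 - 8P = 7P - 114, gives P* = 54 and Q* = 264.
The floor of 68 is above the equilibrium price 54, so it binds.
At P = 68: Qd = 696 - 8·68 = 152 and Qs = 7·68 - 114 = 362.
Producer surplus without the control is ½ · (54 - 114/7) · 264 = 34848/7.
With the floor, 152 units are sold at 68. The supply price at Q = 152 is 38, so PS = ½ · [(68 - 114/7) + (68 - 38)] · 152 = 43472/7.
Change in producer surplus = 43472/7 - 34848/7 = 1232.

1232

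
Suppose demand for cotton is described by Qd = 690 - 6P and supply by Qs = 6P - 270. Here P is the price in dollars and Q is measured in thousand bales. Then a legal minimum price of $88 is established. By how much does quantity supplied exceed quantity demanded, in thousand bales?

Without the control the market clears where 690 - 6P = 6P - 270, i.e. P* = 80 and Q* = 210.
Because the floor (88) lies above the market-clearing price, it is binding.
At P = 88: Qd = 690 - 6·88 = 162 and Qs = 6·88 - 270 = 258.
Surplus = Qs - Qd = 258 - 162 = 96.

96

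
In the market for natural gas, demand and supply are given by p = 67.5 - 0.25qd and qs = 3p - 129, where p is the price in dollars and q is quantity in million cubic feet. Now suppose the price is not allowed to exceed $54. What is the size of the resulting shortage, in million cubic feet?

Rearranging demand gives qd = 270 - 4p. Equilibrium: 270 - 4p = 3p - 129, so 399 = 7p and p* = 57, q* = 42.
Because the ceiling (54) lies below the market-clearing price, it is binding.
At p = 54: qd = 270 - 4·54 = 54 and qs = 3·54 - 129 = 33.
Shortage = qd - qs = 54 - 33 = 21.

21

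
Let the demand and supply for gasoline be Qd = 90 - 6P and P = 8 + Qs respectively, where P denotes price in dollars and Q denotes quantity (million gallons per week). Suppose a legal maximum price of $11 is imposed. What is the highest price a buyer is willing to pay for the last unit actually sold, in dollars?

14.5

Rearranging supply gives Qs = P - 8. In a free market, 90 - 6P = P - 8 gives the equilibrium P* = 14, Q* = 6.
Since 11 < 14, the ceiling is binding.
At P = 11: Qd = 90 - 6·11 = 24 and Qs = 11 - 8 = 3.
Only 3 units reach the market. On the demand curve, the marginal buyer's willingness to pay at Q = 3 is (90 - 3)/6 = 14.5.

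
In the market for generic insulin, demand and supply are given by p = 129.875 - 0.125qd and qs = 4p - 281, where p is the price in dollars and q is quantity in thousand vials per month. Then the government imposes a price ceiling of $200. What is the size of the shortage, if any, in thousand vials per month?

Rearranging demand gives qd = 1039 - 8p. Setting quantity demanded equal to quantity supplied, 1039 - 8p = 4p - 281, gives p* = 110 and q* = 159.
The ceiling of 200 is above the equilibrium price 110, so it is not binding; the market clears at p* = 110, q* = 159.
Since the control does not bind, there is no shortage.

0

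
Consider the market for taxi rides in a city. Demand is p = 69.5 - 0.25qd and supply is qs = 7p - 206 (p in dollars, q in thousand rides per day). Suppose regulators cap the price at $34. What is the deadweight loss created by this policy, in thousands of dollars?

Rearranging demand gives qd = 278 - 4p. Without the control the market clears where 278 - 4p = 7p - 206, i.e. p* = 44 and q* = 102.
Because the ceiling (34) lies below the market-clearing price, it is binding.
At p = 34: qd = 278 - 4·34 = 142 and qs = 7·34 - 206 = 32.
Quantity traded falls to 32. At q = 32 the demand price is (278 - 32)/4 = 61.5 and the supply price is (206 + 32)/7 = 34.
Deadweight loss = ½ · (61.5 - 34) · (102 - 32) = ½ · 27.5 · 70 = 962.5.

962.5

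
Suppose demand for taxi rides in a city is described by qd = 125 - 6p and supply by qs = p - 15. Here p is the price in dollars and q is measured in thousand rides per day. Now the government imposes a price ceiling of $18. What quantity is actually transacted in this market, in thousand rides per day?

3

In a free market, 125 - 6p = p - 15 gives the equilibrium p* = 20, q* = 5.
Since 18 < 20, the ceiling is binding.
At p = 18: qd = 125 - 6·18 = 17 and qs = 18 - 15 = 3.
The quantity actually transacted is the short side, supply: 3.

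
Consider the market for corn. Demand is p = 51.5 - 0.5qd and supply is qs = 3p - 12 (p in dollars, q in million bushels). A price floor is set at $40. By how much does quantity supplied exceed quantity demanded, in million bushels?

85

Rearranging demand gives qd = 103 - 2p. In a free market, 103 - 2p = 3p - 12 gives the equilibrium p* = 23, q* = 57.
The floor of 40 is above the equilibrium price 23, so it binds.
At p = 40: qd = 103 - 2·40 = 23 and qs = 3·40 - 12 = 108.
Surplus = qs - qd = 108 - 23 = 85.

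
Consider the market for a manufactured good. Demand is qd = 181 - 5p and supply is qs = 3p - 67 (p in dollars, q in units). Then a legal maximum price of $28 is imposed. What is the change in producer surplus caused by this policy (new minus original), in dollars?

Setting quantity demanded equal to quantity supplied, 181 - 5p = 3p - 67, gives p* = 31 and q* = 26.
Since 28 < 31, the ceiling is binding.
At p = 28: qd = 181 - 5·28 = 41 and qs = 3·28 - 67 = 17.
Producer surplus without the control is ½ · (31 - 67/3) · 26 = 338/3.
With the ceiling, producers sell 17 units at 28, so PS = ½ · (28 - 67/3) · 17 = 289/6.
Change in producer surplus = 289/6 - 338/3 = -64.5.

-64.5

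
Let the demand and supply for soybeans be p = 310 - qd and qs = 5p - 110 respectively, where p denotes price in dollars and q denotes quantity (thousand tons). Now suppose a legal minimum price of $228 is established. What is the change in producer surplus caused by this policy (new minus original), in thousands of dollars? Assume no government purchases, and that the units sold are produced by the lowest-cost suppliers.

Rearranging demand gives qd = 310 - p. Without the control the market clears where 310 - p = 5p - 110, i.e. p* = 70 and q* = 240.
Because the floor (228) lies above the market-clearing price, it is binding.
At p = 228: qd = 310 - 228 = 82 and qs = 5·228 - 110 = 1030.
Producer surplus without the control is ½ · (70 - 22) · 240 = 5760.
With the floor, 82 units are sold at 228. The supply price at q = 82 is 38.4, so PS = ½ · [(228 - 22) + (228 - 38.4)] · 82 = 16219.6.
Change in producer surplus = 16219.6 - 5760 = 10459.6.

10459.6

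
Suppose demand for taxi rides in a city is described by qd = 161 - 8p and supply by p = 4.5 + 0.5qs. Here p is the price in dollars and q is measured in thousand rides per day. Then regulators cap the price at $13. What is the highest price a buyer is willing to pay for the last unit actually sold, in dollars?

Rearranging supply gives qs = 2p - 9. Setting quantity demanded equal to quantity supplied, 161 - 8p = 2p - 9, gives p* = 17 and q* = 25.
Because the ceiling (13) lies below the market-clearing price, it is binding.
At p = 13: qd = 161 - 8·13 = 57 and qs = 2·13 - 9 = 17.
Only 17 units reach the market. On the demand curve, the marginal buyer's willingness to pay at q = 17 is (161 - 17)/8 = 18.

18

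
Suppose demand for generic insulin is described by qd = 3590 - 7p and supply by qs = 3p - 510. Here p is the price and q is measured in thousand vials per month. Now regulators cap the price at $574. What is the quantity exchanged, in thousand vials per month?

720

Setting quantity demanded equal to quantity supplied, 3590 - 7p = 3p - 510, gives p* = 410 and q* = 720.
Since 574 is above p* = 410, the ceiling does not bind and the free-market outcome prevails.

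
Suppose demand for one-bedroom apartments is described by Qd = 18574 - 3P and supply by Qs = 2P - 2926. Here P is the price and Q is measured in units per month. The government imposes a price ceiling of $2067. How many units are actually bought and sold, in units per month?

Without the control the market clears where 18574 - 3P = 2P - 2926, i.e. P* = 4300 and Q* = 5674.
Because the ceiling (2067) lies below the market-clearing price, it is binding.
At P = 2067: Qd = 18574 - 3·2067 = 12373 and Qs = 2·2067 - 2926 = 1208.
The quantity actually transacted is the short side, supply: 1208.

1208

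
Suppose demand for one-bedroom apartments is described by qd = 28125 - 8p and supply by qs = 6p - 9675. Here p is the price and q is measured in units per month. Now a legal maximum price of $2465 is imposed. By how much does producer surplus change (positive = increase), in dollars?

Setting quantity demanded equal to quantity supplied, 28125 - 8p = 6p - 9675, gives p* = 2700 and q* = 6525.
Because the ceiling (2465) lies below the market-clearing price, it is binding.
At p = 2465: qd = 28125 - 8·2465 = 8405 and qs = 6·2465 - 9675 = 5115.
Producer surplus without the control is ½ · (2700 - 1612.5) · 6525 = 3547968.75.
With the ceiling, producers sell 5115 units at 2465, so PS = ½ · (2465 - 1612.5) · 5115 = 2180268.75.
Change in producer surplus = 2180268.75 - 3547968.75 = -1367700.

-1367700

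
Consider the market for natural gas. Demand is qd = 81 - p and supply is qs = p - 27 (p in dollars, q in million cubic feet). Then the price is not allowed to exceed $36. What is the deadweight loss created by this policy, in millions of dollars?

324

In a free market, 81 - p = p - 27 gives the equilibrium p* = 54, q* = 27.
Since 36 < 54, the ceiling is binding.
At p = 36: qd = 81 - 36 = 45 and qs = 36 - 27 = 9.
Quantity traded falls to 9. At q = 9 the demand price is 81 - 9 = 72 and the supply price is 27 + 9 = 36.
Deadweight loss = ½ · (72 - 36) · (27 - 9) = ½ · 36 · 18 = 324.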